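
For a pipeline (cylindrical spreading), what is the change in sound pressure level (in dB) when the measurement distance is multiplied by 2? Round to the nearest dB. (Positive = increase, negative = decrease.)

A line source loses 3 dB per doubling of distance; generally ΔL = −10·log₁₀(r₂/r₁).
ΔL = −10·log₁₀(2) = -3.01 dB.

-3 dB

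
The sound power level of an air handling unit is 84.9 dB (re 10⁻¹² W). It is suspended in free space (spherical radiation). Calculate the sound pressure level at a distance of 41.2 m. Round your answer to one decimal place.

41.6 dB

The power spreads over a sphere of area 4π·r², so L_p = L_w − 10·log₁₀(4π·r²).
4π·r² = 2.133e+04 m², 10·log₁₀ of that is 43.290 dB.
L_p = 84.9 − 43.290 = 41.61 dB.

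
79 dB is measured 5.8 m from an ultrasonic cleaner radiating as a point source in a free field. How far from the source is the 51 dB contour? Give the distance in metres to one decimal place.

145.7 m

The 28.0 dB drop corresponds to a distance ratio of 10^(28.0/20) for a point source.
r₂ = 5.8·10^((79−51)/20) = 5.8·10^(28.0/20) = 145.69 m.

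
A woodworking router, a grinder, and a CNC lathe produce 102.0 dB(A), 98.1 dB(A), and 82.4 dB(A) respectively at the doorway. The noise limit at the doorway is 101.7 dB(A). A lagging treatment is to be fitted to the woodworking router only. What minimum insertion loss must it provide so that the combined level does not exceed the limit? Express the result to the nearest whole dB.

Everything except the woodworking router sums to 10^(98.1/10) + 10^(82.4/10) = 6.630e+09 in linear terms, 98.22 dB(A).
To meet 101.7 dB(A) overall, the treated woodworking router may contribute at most 10^(101.7/10) − 6.630e+09 = 8.161e+09, i.e. 99.12 dB(A).
So the woodworking router must be reduced from 102.0 to 99.12 dB(A): IL = 2.88 dB.

3 dB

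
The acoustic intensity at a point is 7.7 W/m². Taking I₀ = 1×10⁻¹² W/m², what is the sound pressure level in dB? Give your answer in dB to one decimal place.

L = 10·log₁₀(I/I₀) = 10·log₁₀(7.7/10⁻¹²) = 10·log₁₀(7.7×10^12).
L = 10·(0.8865 + 12) = 128.86 dB.

128.9 dB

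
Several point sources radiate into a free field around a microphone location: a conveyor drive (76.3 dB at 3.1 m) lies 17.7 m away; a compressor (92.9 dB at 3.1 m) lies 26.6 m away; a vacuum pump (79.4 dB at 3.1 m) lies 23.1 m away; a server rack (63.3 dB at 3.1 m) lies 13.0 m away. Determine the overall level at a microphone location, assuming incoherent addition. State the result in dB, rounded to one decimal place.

74.7 dB

Apply inverse-square spreading to bring every level to the receiver, then sum 10^(L/10).
conveyor drive: 76.3 − 20·log₁₀(17.7/3.1) = 76.3 − 15.13 = 61.17 dB.
compressor: 92.9 − 20·log₁₀(26.6/3.1) = 92.9 − 18.67 = 74.23 dB.
vacuum pump: 79.4 − 20·log₁₀(23.1/3.1) = 79.4 − 17.45 = 61.95 dB.
server rack: 63.3 − 20·log₁₀(13.0/3.1) = 63.3 − 12.45 = 50.85 dB.
Σ 10^(L/10) = 2.948e+07 → L_total = 10·log₁₀(2.948e+07) = 74.70 dB.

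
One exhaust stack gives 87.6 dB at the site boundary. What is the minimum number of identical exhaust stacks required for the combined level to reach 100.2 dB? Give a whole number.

19

Need L₁ + 10·log₁₀ N ≥ 100.2, i.e. log₁₀ N ≥ 1.26.
N ≥ 10^(12.6/10) = 18.197, so N = 19.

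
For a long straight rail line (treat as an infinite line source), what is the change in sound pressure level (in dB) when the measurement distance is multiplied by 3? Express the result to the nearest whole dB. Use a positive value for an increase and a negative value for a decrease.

-5 dB

Line-source spreading: ΔL = −10·log₁₀(r₂/r₁).
ΔL = −10·log₁₀(3) = -4.77 dB.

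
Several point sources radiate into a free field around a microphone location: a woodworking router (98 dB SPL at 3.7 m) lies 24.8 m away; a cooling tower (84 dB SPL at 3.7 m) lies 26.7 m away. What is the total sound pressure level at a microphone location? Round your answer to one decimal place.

Propagate each source to the receiver with L = L_ref − 20·log₁₀(r/r_ref), then add intensities.
woodworking router: 98 − 20·log₁₀(24.8/3.7) = 98 − 16.52 = 81.48 dB SPL.
cooling tower: 84 − 20·log₁₀(26.7/3.7) = 84 − 17.17 = 66.83 dB SPL.
Σ 10^(L/10) = 1.453e+08 → L_total = 10·log₁₀(1.453e+08) = 81.62 dB SPL.

81.6 dB SPL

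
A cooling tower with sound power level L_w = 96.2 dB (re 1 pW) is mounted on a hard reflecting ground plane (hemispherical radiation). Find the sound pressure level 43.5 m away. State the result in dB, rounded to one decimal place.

Free-field hemispherical radiation: L_p = L_w − 10·log₁₀(2π·r²), r = 43.5 m.
2π·r² = 1.189e+04 m², 10·log₁₀ of that is 40.752 dB.
L_p = 96.2 − 40.752 = 55.45 dB.

55.4 dB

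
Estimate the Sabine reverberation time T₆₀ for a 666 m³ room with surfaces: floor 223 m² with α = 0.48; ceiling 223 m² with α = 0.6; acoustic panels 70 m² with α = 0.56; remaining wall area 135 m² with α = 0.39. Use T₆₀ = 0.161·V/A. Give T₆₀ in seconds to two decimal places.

0.32 s

A = Σ Sᵢαᵢ = 223·0.48 + 223·0.6 + 70·0.56 + 135·0.39 = 332.69 m².
T₆₀ = 0.161·V/A = 0.161·666/332.69 = 0.322 s.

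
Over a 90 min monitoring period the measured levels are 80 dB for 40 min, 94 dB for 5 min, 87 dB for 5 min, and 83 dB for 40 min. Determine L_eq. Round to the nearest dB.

85 dB

The energy average is taken in the linear domain: L_eq = 10·log₁₀[(Σ tᵢ·10^(Lᵢ/10))/T], T = 90 min.
Σ tᵢ·10^(Lᵢ/10) = 40·10^(80/10) + 5·10^(94/10) + 5·10^(87/10) + 40·10^(83/10) = 2.705e+10.
L_eq = 10·log₁₀(2.705e+10/90) = 84.78 dB.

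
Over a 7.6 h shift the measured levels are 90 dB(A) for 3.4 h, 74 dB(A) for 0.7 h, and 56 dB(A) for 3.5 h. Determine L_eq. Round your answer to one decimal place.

The energy average is taken in the linear domain: L_eq = 10·log₁₀[(Σ tᵢ·10^(Lᵢ/10))/T], T = 7.6 h.
Σ tᵢ·10^(Lᵢ/10) = 3.4·10^(90/10) + 0.7·10^(74/10) + 3.5·10^(56/10) = 3.419e+09.
L_eq = 10·log₁₀(3.419e+09/7.6) = 86.53 dB(A).

86.5 dB(A)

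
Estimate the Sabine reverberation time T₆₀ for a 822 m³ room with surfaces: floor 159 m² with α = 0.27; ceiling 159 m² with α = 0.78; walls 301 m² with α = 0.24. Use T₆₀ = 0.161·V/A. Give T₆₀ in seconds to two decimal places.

Summing Sᵢαᵢ: 159·0.27 + 159·0.78 + 301·0.24 = 239.19 m².
T₆₀ = 0.161·V/A = 0.161·822/239.19 = 0.553 s.

0.55 s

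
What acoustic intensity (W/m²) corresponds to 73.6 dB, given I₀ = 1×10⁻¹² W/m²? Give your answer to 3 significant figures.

2.29e-05 W/m²

I/I₀ = 10^(73.6/10) = 2.291e+07, so I = 2.291e+07 × 10⁻¹² W/m².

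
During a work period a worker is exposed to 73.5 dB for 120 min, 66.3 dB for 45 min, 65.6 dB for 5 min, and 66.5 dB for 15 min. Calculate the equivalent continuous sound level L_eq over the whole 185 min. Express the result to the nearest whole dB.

72 dB

L_eq = 10·log₁₀[(1/T)·Σ tᵢ·10^(Lᵢ/10)] with T = 185 min.
Σ tᵢ·10^(Lᵢ/10) = 120·10^(73.5/10) + 45·10^(66.3/10) + 5·10^(65.6/10) + 15·10^(66.5/10) = 2.964e+09.
L_eq = 10·log₁₀(2.964e+09/185) = 72.05 dB.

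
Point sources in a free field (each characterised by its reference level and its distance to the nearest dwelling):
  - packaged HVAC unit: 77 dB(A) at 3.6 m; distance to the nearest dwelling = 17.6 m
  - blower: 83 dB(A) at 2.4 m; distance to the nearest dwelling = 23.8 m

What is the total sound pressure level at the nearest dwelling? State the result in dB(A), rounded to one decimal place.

First find each source's level at the receiver (point-source: −20·log₁₀(r/r_ref)), then combine on an intensity basis.
packaged HVAC unit: 77 − 20·log₁₀(17.6/3.6) = 77 − 13.78 = 63.22 dB(A).
blower: 83 − 20·log₁₀(23.8/2.4) = 83 − 19.93 = 63.07 dB(A).
Σ 10^(L/10) = 4.126e+06 → L_total = 10·log₁₀(4.126e+06) = 66.16 dB(A).

66.2 dB(A)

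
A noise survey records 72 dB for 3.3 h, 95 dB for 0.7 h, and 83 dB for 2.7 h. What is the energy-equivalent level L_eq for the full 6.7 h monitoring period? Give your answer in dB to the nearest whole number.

86 dB

L_eq = 10·log₁₀[(1/T)·Σ tᵢ·10^(Lᵢ/10)] with T = 6.7 h.
Σ tᵢ·10^(Lᵢ/10) = 3.3·10^(72/10) + 0.7·10^(95/10) + 2.7·10^(83/10) = 2.805e+09.
L_eq = 10·log₁₀(2.805e+09/6.7) = 86.22 dB.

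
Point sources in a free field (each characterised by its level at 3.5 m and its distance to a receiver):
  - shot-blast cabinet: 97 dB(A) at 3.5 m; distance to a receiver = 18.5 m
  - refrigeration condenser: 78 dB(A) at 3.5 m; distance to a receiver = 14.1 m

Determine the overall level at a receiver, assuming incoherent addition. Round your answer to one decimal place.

82.6 dB(A)

First find each source's level at the receiver (point-source: −20·log₁₀(r/r_ref)), then combine on an intensity basis.
shot-blast cabinet: 97 − 20·log₁₀(18.5/3.5) = 97 − 14.46 = 82.54 dB(A).
refrigeration condenser: 78 − 20·log₁₀(14.1/3.5) = 78 − 12.10 = 65.90 dB(A).
Σ 10^(L/10) = 1.833e+08 → L_total = 10·log₁₀(1.833e+08) = 82.63 dB(A).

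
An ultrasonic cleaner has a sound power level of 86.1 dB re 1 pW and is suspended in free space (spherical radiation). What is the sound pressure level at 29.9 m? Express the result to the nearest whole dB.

L_p = L_w − 10·log₁₀(4π·r²) with r = 29.9 m.
4π·r² = 1.123e+04 m², 10·log₁₀ of that is 40.506 dB.
L_p = 86.1 − 40.506 = 45.59 dB.

46 dB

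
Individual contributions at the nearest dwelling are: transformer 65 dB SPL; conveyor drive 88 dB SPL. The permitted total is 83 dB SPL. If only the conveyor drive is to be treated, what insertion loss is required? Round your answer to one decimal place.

5.1 dB

The untreated sources together contribute 10^(65/10) = 3.162e+06, i.e. 65.00 dB SPL.
The limit corresponds to 10^(83/10) = 1.995e+08; subtracting the fixed part leaves 1.964e+08 for the conveyor drive, i.e. 82.93 dB SPL.
So the conveyor drive must be reduced from 88 to 82.93 dB SPL: IL = 5.07 dB.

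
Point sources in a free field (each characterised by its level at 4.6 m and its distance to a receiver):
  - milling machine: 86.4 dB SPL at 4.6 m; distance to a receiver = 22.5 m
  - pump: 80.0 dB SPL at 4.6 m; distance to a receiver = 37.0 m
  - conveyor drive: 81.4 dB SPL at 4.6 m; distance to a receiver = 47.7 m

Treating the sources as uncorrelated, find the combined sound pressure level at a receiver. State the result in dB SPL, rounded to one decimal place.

73.2 dB SPL

First find each source's level at the receiver (point-source: −20·log₁₀(r/r_ref)), then combine on an intensity basis.
milling machine: 86.4 − 20·log₁₀(22.5/4.6) = 86.4 − 13.79 = 72.61 dB SPL.
pump: 80.0 − 20·log₁₀(37.0/4.6) = 80.0 − 18.11 = 61.89 dB SPL.
conveyor drive: 81.4 − 20·log₁₀(47.7/4.6) = 81.4 − 20.32 = 61.08 dB SPL.
Σ 10^(L/10) = 2.107e+07 → L_total = 10·log₁₀(2.107e+07) = 73.24 dB SPL.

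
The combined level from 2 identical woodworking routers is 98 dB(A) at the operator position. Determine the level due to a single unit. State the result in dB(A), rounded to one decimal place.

95.0 dB(A)

For N identical incoherent sources L_total = L₁ + 10·log₁₀ N, so L₁ = 98 − 10·log₁₀(2) = 98 − 3.010.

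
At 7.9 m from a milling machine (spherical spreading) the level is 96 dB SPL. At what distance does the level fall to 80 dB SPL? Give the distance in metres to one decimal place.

The 16.0 dB drop corresponds to a distance ratio of 10^(16.0/20) for a point source.
r₂ = 7.9·10^((96−80)/20) = 7.9·10^(16.0/20) = 49.85 m.

49.8 m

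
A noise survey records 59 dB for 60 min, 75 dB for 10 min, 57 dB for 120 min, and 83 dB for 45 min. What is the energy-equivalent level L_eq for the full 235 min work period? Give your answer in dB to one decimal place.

76.0 dB

The energy average is taken in the linear domain: L_eq = 10·log₁₀[(Σ tᵢ·10^(Lᵢ/10))/T], T = 235 min.
Σ tᵢ·10^(Lᵢ/10) = 60·10^(59/10) + 10·10^(75/10) + 120·10^(57/10) + 45·10^(83/10) = 9.403e+09.
L_eq = 10·log₁₀(9.403e+09/235) = 76.02 dB.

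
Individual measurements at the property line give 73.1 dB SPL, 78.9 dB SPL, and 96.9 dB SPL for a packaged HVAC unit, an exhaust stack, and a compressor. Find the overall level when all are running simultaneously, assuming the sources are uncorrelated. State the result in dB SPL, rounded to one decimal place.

97.0 dB SPL

Incoherent sources combine by intensity addition: L_total = 10·log₁₀(Σ 10^(L_i/10)).
Σ 10^(L/10) = 10^(73.1/10) + 10^(78.9/10) + 10^(96.9/10) = 4.996e+09.
L_total = 10·log₁₀(4.996e+09) = 96.99 dB SPL.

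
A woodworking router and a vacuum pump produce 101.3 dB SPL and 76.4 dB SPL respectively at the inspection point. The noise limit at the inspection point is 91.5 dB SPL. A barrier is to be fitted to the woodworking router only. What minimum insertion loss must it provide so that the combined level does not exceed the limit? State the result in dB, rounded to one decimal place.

9.9 dB

The untreated sources together contribute 10^(76.4/10) = 4.365e+07, i.e. 76.40 dB SPL.
The limit corresponds to 10^(91.5/10) = 1.413e+09; subtracting the fixed part leaves 1.369e+09 for the woodworking router, i.e. 91.36 dB SPL.
Required insertion loss = 101.3 − 91.36 = 9.94 dB.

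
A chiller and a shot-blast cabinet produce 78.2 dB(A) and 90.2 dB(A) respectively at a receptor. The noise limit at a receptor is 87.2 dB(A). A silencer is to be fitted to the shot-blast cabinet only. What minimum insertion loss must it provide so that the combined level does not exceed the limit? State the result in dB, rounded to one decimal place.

3.6 dB

Everything except the shot-blast cabinet sums to 10^(78.2/10) = 6.607e+07 in linear terms, 78.20 dB(A).
To meet 87.2 dB(A) overall, the treated shot-blast cabinet may contribute at most 10^(87.2/10) − 6.607e+07 = 4.587e+08, i.e. 86.62 dB(A).
So the shot-blast cabinet must be reduced from 90.2 to 86.62 dB(A): IL = 3.58 dB.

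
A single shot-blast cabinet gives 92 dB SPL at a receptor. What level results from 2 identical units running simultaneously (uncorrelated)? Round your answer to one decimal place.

95.0 dB SPL

L_total = L₁ + 10·log₁₀ N for N identical incoherent sources.
L_total = 92 + 10·log₁₀(2) = 92 + 3.010 = 95.01 dB SPL.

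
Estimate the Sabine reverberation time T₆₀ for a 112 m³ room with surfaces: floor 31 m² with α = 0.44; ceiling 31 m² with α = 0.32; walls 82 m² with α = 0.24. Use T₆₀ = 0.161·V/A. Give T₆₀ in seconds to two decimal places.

Total absorption A = 31·0.44 + 31·0.32 + 82·0.24 = 43.24 m² sabins.
T₆₀ = 0.161 × 112 / 43.24 = 0.417 s.

0.42 s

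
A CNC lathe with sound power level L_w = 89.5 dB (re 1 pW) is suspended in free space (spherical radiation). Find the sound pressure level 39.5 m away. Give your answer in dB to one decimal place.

46.6 dB

Free-field spherical radiation: L_p = L_w − 10·log₁₀(4π·r²), r = 39.5 m.
4π·r² = 1.961e+04 m², 10·log₁₀ of that is 42.924 dB.
L_p = 89.5 − 42.924 = 46.58 dB.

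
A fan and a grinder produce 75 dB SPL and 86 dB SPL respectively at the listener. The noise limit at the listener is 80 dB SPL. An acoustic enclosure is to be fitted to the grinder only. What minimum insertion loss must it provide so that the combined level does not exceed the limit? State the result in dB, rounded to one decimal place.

Everything except the grinder sums to 10^(75/10) = 3.162e+07 in linear terms, 75.00 dB SPL.
The limit corresponds to 10^(80/10) = 1.000e+08; subtracting the fixed part leaves 6.838e+07 for the grinder, i.e. 78.35 dB SPL.
So the grinder must be reduced from 86 to 78.35 dB SPL: IL = 7.65 dB.

7.7 dB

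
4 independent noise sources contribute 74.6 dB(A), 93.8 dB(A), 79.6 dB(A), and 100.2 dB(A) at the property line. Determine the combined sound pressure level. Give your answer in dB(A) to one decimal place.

Incoherent sources combine by intensity addition: L_total = 10·log₁₀(Σ 10^(L_i/10)).
Σ 10^(L/10) = 10^(74.6/10) + 10^(93.8/10) + 10^(79.6/10) + 10^(100.2/10) = 1.299e+10.
L_total = 10·log₁₀(1.299e+10) = 101.14 dB(A).

101.1 dB(A)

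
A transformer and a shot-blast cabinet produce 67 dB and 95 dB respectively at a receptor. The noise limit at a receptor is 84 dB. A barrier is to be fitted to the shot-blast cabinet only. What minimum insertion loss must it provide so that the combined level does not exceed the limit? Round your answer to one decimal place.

Everything except the shot-blast cabinet sums to 10^(67/10) = 5.012e+06 in linear terms, 67.00 dB.
The limit corresponds to 10^(84/10) = 2.512e+08; subtracting the fixed part leaves 2.462e+08 for the shot-blast cabinet, i.e. 83.91 dB.
Required insertion loss = 95 − 83.91 = 11.09 dB.

11.1 dB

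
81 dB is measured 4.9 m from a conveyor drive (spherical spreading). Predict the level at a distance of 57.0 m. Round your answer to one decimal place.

Spherical spreading from a point source gives a 20·log₁₀(r₂/r₁) drop.
L₂ = 81 − 20·log₁₀(57.0/4.9) = 81 − 21.314 = 59.69 dB.

59.7 dB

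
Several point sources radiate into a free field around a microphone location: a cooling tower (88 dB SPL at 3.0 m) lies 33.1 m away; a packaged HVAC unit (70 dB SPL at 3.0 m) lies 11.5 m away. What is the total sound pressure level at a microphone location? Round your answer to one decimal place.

67.7 dB SPL

First find each source's level at the receiver (point-source: −20·log₁₀(r/r_ref)), then combine on an intensity basis.
cooling tower: 88 − 20·log₁₀(33.1/3.0) = 88 − 20.85 = 67.15 dB SPL.
packaged HVAC unit: 70 − 20·log₁₀(11.5/3.0) = 70 − 11.67 = 58.33 dB SPL.
Σ 10^(L/10) = 5.864e+06 → L_total = 10·log₁₀(5.864e+06) = 67.68 dB SPL.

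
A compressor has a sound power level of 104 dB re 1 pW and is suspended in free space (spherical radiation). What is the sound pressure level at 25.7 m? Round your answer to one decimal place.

64.8 dB

L_p = L_w − 10·log₁₀(4π·r²) with r = 25.7 m.
4π·r² = 8300 m², 10·log₁₀ of that is 39.191 dB.
L_p = 104 − 39.191 = 64.81 dB.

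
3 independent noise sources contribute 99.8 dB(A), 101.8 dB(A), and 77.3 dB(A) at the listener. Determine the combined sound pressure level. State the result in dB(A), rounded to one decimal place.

103.9 dB(A)

For uncorrelated sources the intensities add, so convert each level to linear form, sum, and take 10·log₁₀ of the total.
Σ 10^(L/10) = 10^(99.8/10) + 10^(101.8/10) + 10^(77.3/10) = 2.474e+10.
L_total = 10·log₁₀(2.474e+10) = 103.93 dB(A).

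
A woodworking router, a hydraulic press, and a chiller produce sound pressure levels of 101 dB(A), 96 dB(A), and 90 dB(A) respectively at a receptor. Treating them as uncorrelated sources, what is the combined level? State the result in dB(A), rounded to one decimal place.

Incoherent sources combine by intensity addition: L_total = 10·log₁₀(Σ 10^(L_i/10)).
Σ 10^(L/10) = 10^(101/10) + 10^(96/10) + 10^(90/10) = 1.757e+10.
L_total = 10·log₁₀(1.757e+10) = 102.45 dB(A).

102.4 dB(A)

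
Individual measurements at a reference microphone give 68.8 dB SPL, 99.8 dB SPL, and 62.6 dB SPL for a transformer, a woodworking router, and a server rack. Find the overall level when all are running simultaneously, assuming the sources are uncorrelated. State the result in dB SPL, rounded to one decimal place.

For uncorrelated sources the intensities add, so convert each level to linear form, sum, and take 10·log₁₀ of the total.
Σ 10^(L/10) = 10^(68.8/10) + 10^(99.8/10) + 10^(62.6/10) = 9.559e+09.
L_total = 10·log₁₀(9.559e+09) = 99.80 dB SPL.

99.8 dB SPL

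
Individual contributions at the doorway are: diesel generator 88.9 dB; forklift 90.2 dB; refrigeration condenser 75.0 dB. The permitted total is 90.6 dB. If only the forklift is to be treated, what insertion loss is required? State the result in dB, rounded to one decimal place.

Everything except the forklift sums to 10^(88.9/10) + 10^(75.0/10) = 8.079e+08 in linear terms, 89.07 dB.
The limit corresponds to 10^(90.6/10) = 1.148e+09; subtracting the fixed part leaves 3.403e+08 for the forklift, i.e. 85.32 dB.
So the forklift must be reduced from 90.2 to 85.32 dB: IL = 4.88 dB.

4.9 dB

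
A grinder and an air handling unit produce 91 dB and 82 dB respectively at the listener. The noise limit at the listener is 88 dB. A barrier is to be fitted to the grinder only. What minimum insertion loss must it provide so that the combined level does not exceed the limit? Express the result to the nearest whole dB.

Everything except the grinder sums to 10^(82/10) = 1.585e+08 in linear terms, 82.00 dB.
To meet 88 dB overall, the treated grinder may contribute at most 10^(88/10) − 1.585e+08 = 4.725e+08, i.e. 86.74 dB.
So the grinder must be reduced from 91 to 86.74 dB: IL = 4.26 dB.

4 dB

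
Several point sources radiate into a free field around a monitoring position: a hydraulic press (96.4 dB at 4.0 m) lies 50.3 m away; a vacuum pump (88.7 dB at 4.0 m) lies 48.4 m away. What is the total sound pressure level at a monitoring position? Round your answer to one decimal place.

75.1 dB

Apply inverse-square spreading to bring every level to the receiver, then sum 10^(L/10).
hydraulic press: 96.4 − 20·log₁₀(50.3/4.0) = 96.4 − 21.99 = 74.41 dB.
vacuum pump: 88.7 − 20·log₁₀(48.4/4.0) = 88.7 − 21.66 = 67.04 dB.
Σ 10^(L/10) = 3.267e+07 → L_total = 10·log₁₀(3.267e+07) = 75.14 dB.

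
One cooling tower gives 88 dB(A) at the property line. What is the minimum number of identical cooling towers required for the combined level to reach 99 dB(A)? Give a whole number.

13

Need L₁ + 10·log₁₀ N ≥ 99, i.e. log₁₀ N ≥ 1.10.
N ≥ 10^(11.0/10) = 12.589, so N = 13.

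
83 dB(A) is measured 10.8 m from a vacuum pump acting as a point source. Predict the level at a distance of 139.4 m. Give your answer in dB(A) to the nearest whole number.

61 dB(A)

For a point source, L₂ = L₁ − 20·log₁₀(r₂/r₁).
L₂ = 83 − 20·log₁₀(139.4/10.8) = 83 − 22.217 = 60.78 dB(A).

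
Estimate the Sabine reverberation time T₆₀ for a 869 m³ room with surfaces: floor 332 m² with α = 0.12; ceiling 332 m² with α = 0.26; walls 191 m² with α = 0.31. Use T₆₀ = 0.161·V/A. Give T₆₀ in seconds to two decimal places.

0.75 s

Summing Sᵢαᵢ: 332·0.12 + 332·0.26 + 191·0.31 = 185.37 m².
T₆₀ = 0.161·V/A = 0.161·869/185.37 = 0.755 s.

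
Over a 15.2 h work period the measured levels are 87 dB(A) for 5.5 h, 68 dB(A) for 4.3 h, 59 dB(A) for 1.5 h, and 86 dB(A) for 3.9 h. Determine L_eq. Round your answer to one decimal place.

L_eq = 10·log₁₀[(1/T)·Σ tᵢ·10^(Lᵢ/10)] with T = 15.2 h.
Σ tᵢ·10^(Lᵢ/10) = 5.5·10^(87/10) + 4.3·10^(68/10) + 1.5·10^(59/10) + 3.9·10^(86/10) = 4.337e+09.
L_eq = 10·log₁₀(4.337e+09/15.2) = 84.55 dB(A).

84.6 dB(A)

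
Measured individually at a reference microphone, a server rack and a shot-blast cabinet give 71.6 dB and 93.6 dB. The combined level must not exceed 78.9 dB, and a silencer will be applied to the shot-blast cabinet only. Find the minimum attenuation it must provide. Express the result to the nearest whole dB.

Everything except the shot-blast cabinet sums to 10^(71.6/10) = 1.445e+07 in linear terms, 71.60 dB.
The limit corresponds to 10^(78.9/10) = 7.762e+07; subtracting the fixed part leaves 6.317e+07 for the shot-blast cabinet, i.e. 78.01 dB.
So the shot-blast cabinet must be reduced from 93.6 to 78.01 dB: IL = 15.59 dB.

16 dB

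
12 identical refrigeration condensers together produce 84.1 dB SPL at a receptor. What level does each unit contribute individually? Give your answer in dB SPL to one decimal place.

73.3 dB SPL

For N identical incoherent sources L_total = L₁ + 10·log₁₀ N, so L₁ = 84.1 − 10·log₁₀(12) = 84.1 − 10.792.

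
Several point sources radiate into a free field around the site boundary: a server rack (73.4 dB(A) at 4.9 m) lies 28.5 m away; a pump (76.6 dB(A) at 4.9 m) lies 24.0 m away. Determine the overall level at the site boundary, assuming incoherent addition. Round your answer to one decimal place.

First find each source's level at the receiver (point-source: −20·log₁₀(r/r_ref)), then combine on an intensity basis.
server rack: 73.4 − 20·log₁₀(28.5/4.9) = 73.4 − 15.29 = 58.11 dB(A).
pump: 76.6 − 20·log₁₀(24.0/4.9) = 76.6 − 13.80 = 62.80 dB(A).
Σ 10^(L/10) = 2.552e+06 → L_total = 10·log₁₀(2.552e+06) = 64.07 dB(A).

64.1 dB(A)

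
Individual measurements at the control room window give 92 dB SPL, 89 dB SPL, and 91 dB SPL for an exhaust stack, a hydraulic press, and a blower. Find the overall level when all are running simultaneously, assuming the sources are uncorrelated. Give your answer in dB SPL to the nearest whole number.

96 dB SPL

Incoherent sources combine by intensity addition: L_total = 10·log₁₀(Σ 10^(L_i/10)).
Σ 10^(L/10) = 10^(92/10) + 10^(89/10) + 10^(91/10) = 3.638e+09.
L_total = 10·log₁₀(3.638e+09) = 95.61 dB SPL.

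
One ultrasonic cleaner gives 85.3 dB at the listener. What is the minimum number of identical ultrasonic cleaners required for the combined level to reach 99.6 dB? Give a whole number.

27

Need L₁ + 10·log₁₀ N ≥ 99.6, i.e. log₁₀ N ≥ 1.43.
N ≥ 10^(14.3/10) = 26.915, so N = 27.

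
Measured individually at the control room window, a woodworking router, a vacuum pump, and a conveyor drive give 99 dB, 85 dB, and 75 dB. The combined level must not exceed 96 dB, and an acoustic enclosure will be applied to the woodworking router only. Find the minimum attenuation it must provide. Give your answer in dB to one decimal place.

Fixed contribution from the other sources: Σ 10^(L/10) = 10^(85/10) + 10^(75/10) = 3.479e+08 (85.41 dB).
The limit corresponds to 10^(96/10) = 3.981e+09; subtracting the fixed part leaves 3.633e+09 for the woodworking router, i.e. 95.60 dB.
So the woodworking router must be reduced from 99 to 95.60 dB: IL = 3.40 dB.

3.4 dB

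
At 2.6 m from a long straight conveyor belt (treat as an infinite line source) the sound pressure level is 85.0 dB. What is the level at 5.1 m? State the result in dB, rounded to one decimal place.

82.1 dB

Line-source attenuation: ΔL = 10·log₁₀(r₂/r₁) = 10·log₁₀(5.1/2.6) = 2.926 dB.
L₂ = 85.0 − 10·log₁₀(5.1/2.6) = 85.0 − 2.926 = 82.07 dB.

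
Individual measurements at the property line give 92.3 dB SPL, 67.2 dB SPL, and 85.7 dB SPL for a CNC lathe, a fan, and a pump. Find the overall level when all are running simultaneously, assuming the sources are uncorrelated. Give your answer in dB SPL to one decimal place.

93.2 dB SPL

Incoherent sources combine by intensity addition: L_total = 10·log₁₀(Σ 10^(L_i/10)).
Σ 10^(L/10) = 10^(92.3/10) + 10^(67.2/10) + 10^(85.7/10) = 2.075e+09.
L_total = 10·log₁₀(2.075e+09) = 93.17 dB SPL.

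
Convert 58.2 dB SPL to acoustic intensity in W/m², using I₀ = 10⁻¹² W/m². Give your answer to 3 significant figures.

6.61e-07 W/m²

I = I₀·10^(L/10) = 10⁻¹² × 10^(58.2/10) = 10^(-6.180).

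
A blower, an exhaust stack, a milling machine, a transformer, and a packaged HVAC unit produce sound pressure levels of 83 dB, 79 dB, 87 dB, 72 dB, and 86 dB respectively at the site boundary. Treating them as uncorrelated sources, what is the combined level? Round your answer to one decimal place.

90.8 dB

For uncorrelated sources the intensities add, so convert each level to linear form, sum, and take 10·log₁₀ of the total.
Σ 10^(L/10) = 10^(83/10) + 10^(79/10) + 10^(87/10) + 10^(72/10) + 10^(86/10) = 1.194e+09.
L_total = 10·log₁₀(1.194e+09) = 90.77 dB.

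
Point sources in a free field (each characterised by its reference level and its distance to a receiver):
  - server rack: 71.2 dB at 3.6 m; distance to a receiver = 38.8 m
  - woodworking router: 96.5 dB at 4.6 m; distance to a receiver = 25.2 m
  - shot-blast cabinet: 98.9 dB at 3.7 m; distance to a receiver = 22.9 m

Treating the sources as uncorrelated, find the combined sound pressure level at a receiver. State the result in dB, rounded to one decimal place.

Apply inverse-square spreading to bring every level to the receiver, then sum 10^(L/10).
server rack: 71.2 − 20·log₁₀(38.8/3.6) = 71.2 − 20.65 = 50.55 dB.
woodworking router: 96.5 − 20·log₁₀(25.2/4.6) = 96.5 − 14.77 = 81.73 dB.
shot-blast cabinet: 98.9 − 20·log₁₀(22.9/3.7) = 98.9 − 15.83 = 83.07 dB.
Σ 10^(L/10) = 3.516e+08 → L_total = 10·log₁₀(3.516e+08) = 85.46 dB.

85.5 dB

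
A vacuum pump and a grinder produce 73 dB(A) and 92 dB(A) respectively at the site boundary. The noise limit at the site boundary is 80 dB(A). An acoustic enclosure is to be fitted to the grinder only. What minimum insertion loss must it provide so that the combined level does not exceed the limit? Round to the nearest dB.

13 dB

Fixed contribution from the other source: Σ 10^(L/10) = 10^(73/10) = 1.995e+07 (73.00 dB(A)).
To meet 80 dB(A) overall, the treated grinder may contribute at most 10^(80/10) − 1.995e+07 = 8.005e+07, i.e. 79.03 dB(A).
Required insertion loss = 92 − 79.03 = 12.97 dB.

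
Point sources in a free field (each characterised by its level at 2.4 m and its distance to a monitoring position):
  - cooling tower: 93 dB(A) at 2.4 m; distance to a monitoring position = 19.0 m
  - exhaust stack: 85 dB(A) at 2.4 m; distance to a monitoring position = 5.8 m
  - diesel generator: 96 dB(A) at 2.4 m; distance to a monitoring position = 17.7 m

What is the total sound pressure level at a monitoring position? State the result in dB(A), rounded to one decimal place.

82.0 dB(A)

Apply inverse-square spreading to bring every level to the receiver, then sum 10^(L/10).
cooling tower: 93 − 20·log₁₀(19.0/2.4) = 93 − 17.97 = 75.03 dB(A).
exhaust stack: 85 − 20·log₁₀(5.8/2.4) = 85 − 7.66 = 77.34 dB(A).
diesel generator: 96 − 20·log₁₀(17.7/2.4) = 96 − 17.36 = 78.64 dB(A).
Σ 10^(L/10) = 1.592e+08 → L_total = 10·log₁₀(1.592e+08) = 82.02 dB(A).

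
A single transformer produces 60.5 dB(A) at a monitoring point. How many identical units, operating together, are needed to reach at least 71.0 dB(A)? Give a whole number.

Need L₁ + 10·log₁₀ N ≥ 71.0, i.e. log₁₀ N ≥ 1.05.
N ≥ 10^(10.5/10) = 11.220, so N = 12.

12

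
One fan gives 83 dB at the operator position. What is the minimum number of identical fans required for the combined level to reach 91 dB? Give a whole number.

Need L₁ + 10·log₁₀ N ≥ 91, i.e. log₁₀ N ≥ 0.80.
N ≥ 10^(8.0/10) = 6.310, so N = 7.

7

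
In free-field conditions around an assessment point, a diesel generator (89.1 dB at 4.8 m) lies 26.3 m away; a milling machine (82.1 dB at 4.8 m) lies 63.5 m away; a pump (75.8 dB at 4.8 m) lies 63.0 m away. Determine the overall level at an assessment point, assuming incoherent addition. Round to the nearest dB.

Propagate each source to the receiver with L = L_ref − 20·log₁₀(r/r_ref), then add intensities.
diesel generator: 89.1 − 20·log₁₀(26.3/4.8) = 89.1 − 14.77 = 74.33 dB.
milling machine: 82.1 − 20·log₁₀(63.5/4.8) = 82.1 − 22.43 = 59.67 dB.
pump: 75.8 − 20·log₁₀(63.0/4.8) = 75.8 − 22.36 = 53.44 dB.
Σ 10^(L/10) = 2.822e+07 → L_total = 10·log₁₀(2.822e+07) = 74.51 dB.

75 dB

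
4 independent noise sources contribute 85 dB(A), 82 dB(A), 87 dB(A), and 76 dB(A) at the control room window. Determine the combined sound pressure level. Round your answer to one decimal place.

90.1 dB(A)

Incoherent sources combine by intensity addition: L_total = 10·log₁₀(Σ 10^(L_i/10)).
Σ 10^(L/10) = 10^(85/10) + 10^(82/10) + 10^(87/10) + 10^(76/10) = 1.016e+09.
L_total = 10·log₁₀(1.016e+09) = 90.07 dB(A).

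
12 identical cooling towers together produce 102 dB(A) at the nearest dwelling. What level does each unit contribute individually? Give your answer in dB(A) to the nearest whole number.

For N identical incoherent sources L_total = L₁ + 10·log₁₀ N, so L₁ = 102 − 10·log₁₀(12) = 102 − 10.792.

91 dB(A)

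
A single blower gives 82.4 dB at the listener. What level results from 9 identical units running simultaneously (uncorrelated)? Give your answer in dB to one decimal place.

91.9 dB

With 9 equal, uncorrelated contributions the intensity is 9× that of one unit, giving a rise of 10·log₁₀ 9.
L_total = 82.4 + 10·log₁₀(9) = 82.4 + 9.542 = 91.94 dB.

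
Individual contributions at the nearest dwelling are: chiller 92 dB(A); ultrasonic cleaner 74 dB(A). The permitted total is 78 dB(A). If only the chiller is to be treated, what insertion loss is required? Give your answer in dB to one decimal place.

16.2 dB

Fixed contribution from the other source: Σ 10^(L/10) = 10^(74/10) = 2.512e+07 (74.00 dB(A)).
The limit corresponds to 10^(78/10) = 6.310e+07; subtracting the fixed part leaves 3.798e+07 for the chiller, i.e. 75.80 dB(A).
So the chiller must be reduced from 92 to 75.80 dB(A): IL = 16.20 dB.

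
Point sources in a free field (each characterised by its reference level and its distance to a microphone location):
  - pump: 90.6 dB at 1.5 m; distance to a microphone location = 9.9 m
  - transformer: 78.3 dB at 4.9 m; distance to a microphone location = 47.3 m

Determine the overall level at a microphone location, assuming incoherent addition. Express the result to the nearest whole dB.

Propagate each source to the receiver with L = L_ref − 20·log₁₀(r/r_ref), then add intensities.
pump: 90.6 − 20·log₁₀(9.9/1.5) = 90.6 − 16.39 = 74.21 dB.
transformer: 78.3 − 20·log₁₀(47.3/4.9) = 78.3 − 19.69 = 58.61 dB.
Σ 10^(L/10) = 2.708e+07 → L_total = 10·log₁₀(2.708e+07) = 74.33 dB.

74 dB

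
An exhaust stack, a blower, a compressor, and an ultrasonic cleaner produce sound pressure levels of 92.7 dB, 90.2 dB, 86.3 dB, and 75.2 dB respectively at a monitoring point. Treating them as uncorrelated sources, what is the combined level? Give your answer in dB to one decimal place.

95.3 dB

Incoherent sources combine by intensity addition: L_total = 10·log₁₀(Σ 10^(L_i/10)).
Σ 10^(L/10) = 10^(92.7/10) + 10^(90.2/10) + 10^(86.3/10) + 10^(75.2/10) = 3.369e+09.
L_total = 10·log₁₀(3.369e+09) = 95.27 dB.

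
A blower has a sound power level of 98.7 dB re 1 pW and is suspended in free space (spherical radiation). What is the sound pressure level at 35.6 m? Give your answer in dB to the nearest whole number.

Free-field spherical radiation: L_p = L_w − 10·log₁₀(4π·r²), r = 35.6 m.
4π·r² = 1.593e+04 m², 10·log₁₀ of that is 42.021 dB.
L_p = 98.7 − 42.021 = 56.68 dB.

57 dB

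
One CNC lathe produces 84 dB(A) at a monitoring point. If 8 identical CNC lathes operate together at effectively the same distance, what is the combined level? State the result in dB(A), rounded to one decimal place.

93.0 dB(A)

L_total = L₁ + 10·log₁₀ N for N identical incoherent sources.
L_total = 84 + 10·log₁₀(8) = 84 + 9.031 = 93.03 dB(A).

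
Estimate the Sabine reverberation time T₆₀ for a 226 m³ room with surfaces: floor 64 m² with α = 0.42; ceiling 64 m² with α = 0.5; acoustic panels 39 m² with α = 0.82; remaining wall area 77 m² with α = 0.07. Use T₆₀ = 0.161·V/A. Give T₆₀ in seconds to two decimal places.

0.38 s

A = Σ Sᵢαᵢ = 64·0.42 + 64·0.5 + 39·0.82 + 77·0.07 = 96.25 m².
T₆₀ = 0.161 × 226 / 96.25 = 0.378 s.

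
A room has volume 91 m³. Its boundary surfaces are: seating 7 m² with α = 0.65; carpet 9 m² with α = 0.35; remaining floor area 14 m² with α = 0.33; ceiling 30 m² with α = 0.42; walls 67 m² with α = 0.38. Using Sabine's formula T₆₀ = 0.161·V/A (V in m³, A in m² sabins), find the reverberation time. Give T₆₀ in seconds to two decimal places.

Summing Sᵢαᵢ: 7·0.65 + 9·0.35 + 14·0.33 + 30·0.42 + 67·0.38 = 50.38 m².
T₆₀ = 0.161 × 91 / 50.38 = 0.291 s.

0.29 s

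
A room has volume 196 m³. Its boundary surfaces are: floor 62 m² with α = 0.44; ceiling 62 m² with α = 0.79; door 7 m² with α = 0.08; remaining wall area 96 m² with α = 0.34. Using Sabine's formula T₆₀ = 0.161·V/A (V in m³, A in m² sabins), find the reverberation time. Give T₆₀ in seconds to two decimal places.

A = Σ Sᵢαᵢ = 62·0.44 + 62·0.79 + 7·0.08 + 96·0.34 = 109.46 m².
T₆₀ = 0.161·V/A = 0.161·196/109.46 = 0.288 s.

0.29 s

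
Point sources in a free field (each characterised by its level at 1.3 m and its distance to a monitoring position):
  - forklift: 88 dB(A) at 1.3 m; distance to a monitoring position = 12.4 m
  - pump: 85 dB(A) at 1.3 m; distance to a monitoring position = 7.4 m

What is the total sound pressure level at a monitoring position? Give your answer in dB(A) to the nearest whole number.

72 dB(A)

Propagate each source to the receiver with L = L_ref − 20·log₁₀(r/r_ref), then add intensities.
forklift: 88 − 20·log₁₀(12.4/1.3) = 88 − 19.59 = 68.41 dB(A).
pump: 85 − 20·log₁₀(7.4/1.3) = 85 − 15.11 = 69.89 dB(A).
Σ 10^(L/10) = 1.669e+07 → L_total = 10·log₁₀(1.669e+07) = 72.23 dB(A).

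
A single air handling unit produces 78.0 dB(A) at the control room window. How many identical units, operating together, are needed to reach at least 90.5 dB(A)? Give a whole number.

Need L₁ + 10·log₁₀ N ≥ 90.5, i.e. log₁₀ N ≥ 1.25.
N ≥ 10^(12.5/10) = 17.783, so N = 18.

18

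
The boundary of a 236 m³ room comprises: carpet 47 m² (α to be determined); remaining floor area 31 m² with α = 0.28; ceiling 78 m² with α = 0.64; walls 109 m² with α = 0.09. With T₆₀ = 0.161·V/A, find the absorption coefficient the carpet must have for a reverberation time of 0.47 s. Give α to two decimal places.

0.26

A = 0.161·V/T₆₀ = 0.161·236/0.47 = 80.84 m² sabins.
Absorption from the other surfaces = 31·0.28 + 78·0.64 + 109·0.09 = 68.41 m², so the carpet must supply 12.43 m² over 47 m².
α = 12.43/47 = 0.265.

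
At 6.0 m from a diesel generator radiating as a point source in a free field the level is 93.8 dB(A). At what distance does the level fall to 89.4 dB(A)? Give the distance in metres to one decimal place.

For a point source L₁ − L₂ = 20·log₁₀(r₂/r₁), so r₂ = r₁·10^((L₁−L₂)/20).
r₂ = 6.0·10^((93.8−89.4)/20) = 6.0·10^(4.4/20) = 9.96 m.

10.0 m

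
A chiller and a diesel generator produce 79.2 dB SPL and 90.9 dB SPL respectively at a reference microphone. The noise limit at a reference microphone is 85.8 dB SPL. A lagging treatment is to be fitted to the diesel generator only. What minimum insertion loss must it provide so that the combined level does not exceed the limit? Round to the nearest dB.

6 dB

Everything except the diesel generator sums to 10^(79.2/10) = 8.318e+07 in linear terms, 79.20 dB SPL.
The limit corresponds to 10^(85.8/10) = 3.802e+08; subtracting the fixed part leaves 2.970e+08 for the diesel generator, i.e. 84.73 dB SPL.
So the diesel generator must be reduced from 90.9 to 84.73 dB SPL: IL = 6.17 dB.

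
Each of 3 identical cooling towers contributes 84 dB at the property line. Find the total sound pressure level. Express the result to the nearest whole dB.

With 3 equal, uncorrelated contributions the intensity is 3× that of one unit, giving a rise of 10·log₁₀ 3.
L_total = 84 + 10·log₁₀(3) = 84 + 4.771 = 88.77 dB.

89 dB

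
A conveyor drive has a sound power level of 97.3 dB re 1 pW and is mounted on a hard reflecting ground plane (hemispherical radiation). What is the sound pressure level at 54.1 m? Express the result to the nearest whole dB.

L_p = L_w − 10·log₁₀(2π·r²) with r = 54.1 m.
2π·r² = 1.839e+04 m², 10·log₁₀ of that is 42.646 dB.
L_p = 97.3 − 42.646 = 54.65 dB.

55 dB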